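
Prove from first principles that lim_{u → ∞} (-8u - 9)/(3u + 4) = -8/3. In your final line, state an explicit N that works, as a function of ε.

N = (5/9)/ε

Suppose ε > 0. We seek N > 0 such that u > N implies |(-8u - 9)/(3u + 4) + 8/3| < ε.
(-8u - 9)/(3u + 4) + 8/3 = (3(-8u - 9) − (-8)(3u + 4)) / (3(3u + 4)) = 5/(3(3u + 4)).
For u > 0 we have 3u + 4 > 3u, so |(-8u - 9)/(3u + 4) + 8/3| = 5/(3(3u + 4)) < 5/(3·3u) = (5/9)/u.
Thus |(-8u - 9)/(3u + 4) + 8/3| < ε whenever u > (5/9)/ε.
Take N = (5/9)/ε. If u > N then |(-8u - 9)/(3u + 4) + 8/3| < (5/9)/u < ε.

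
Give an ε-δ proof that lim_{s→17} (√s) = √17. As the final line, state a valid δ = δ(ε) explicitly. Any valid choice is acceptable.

Fix ε > 0. We want δ > 0 such that 0 < |s − 17| < δ implies |√s − √17| < ε.
Multiplying by the conjugate, |√s − √17| = |s − 17|/(√s + √17).
Restrict δ ≤ 17 so that |s − 17| < 17 forces s > 0, and then √s + √17 > √17.
Hence |√s − √17| < |s − 17|/√17, which is < ε once |s − 17| < √17·ε.
Take δ = min(17, √17·ε). If 0 < |s − 17| < δ then s > 0 and |√s − √17| < |s − 17|/√17 < ε.

δ = min(17, √17·ε)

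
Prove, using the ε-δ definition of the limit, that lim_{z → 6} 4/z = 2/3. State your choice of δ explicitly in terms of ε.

δ = min(3, (9/2)ε)

Suppose ε > 0. We seek δ > 0 such that 0 < |z − 6| < δ implies |4/z − (2/3)| < ε.
|4/z − (2/3)| = 4·|6 − z|/(6·|z|) = 4|z − 6|/(6|z|).
Require δ ≤ 3 so that |z| > 6 − 3 = 3, hence 6|z| > 18.
Then |4/z − (2/3)| < 4|z − 6|/18, which is < ε when |z − 6| < (9/2)ε.
Take δ = min(3, (9/2)ε). Then 0 < |z − 6| < δ gives both |z − 6| < 3 and |z − 6| < (9/2)ε, so |4/z − (2/3)| < ε.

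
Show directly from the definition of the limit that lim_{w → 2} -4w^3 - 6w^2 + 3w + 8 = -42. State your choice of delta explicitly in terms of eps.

delta = min(1, eps/103)

Let eps > 0 be given. We want delta > 0 such that 0 < |w − 2| < delta implies |(-4w^3 - 6w^2 + 3w + 8) + 42| < eps.
(-4w^3 - 6w^2 + 3w + 8) + 42 = -4w^3 - 6w^2 + 3w + 50 = (w − 2)(-4w^2 - 14w - 25).
So |(-4w^3 - 6w^2 + 3w + 8) + 42| = |w − 2|·|-4w^2 - 14w - 25|.
Require delta ≤ 1. Then |w − 2| < 1 gives |w| < 3, and by the triangle inequality |-4w^2 - 14w - 25| ≤ 4·3^2 + 14·3 + 25 = 103.
Hence |(-4w^3 - 6w^2 + 3w + 8) + 42| ≤ 103|w − 2| < eps provided |w − 2| < eps/103.
Choosing delta = min(1, eps/103) ensures both conditions, hence |(-4w^3 - 6w^2 + 3w + 8) + 42| < eps.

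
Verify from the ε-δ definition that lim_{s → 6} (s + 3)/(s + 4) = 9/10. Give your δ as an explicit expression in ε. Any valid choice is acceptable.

Suppose ε > 0. We want δ > 0 with 0 < |s − 6| < δ ⇒ |(s + 3)/(s + 4) − (9/10)| < ε.
Combining over a common denominator, (s + 3)/(s + 4) − (9/10) = [(s + 3)·10 − 9·(s + 4)] / [10·(s + 4)] = 1(s − 6) / (10(s + 4)).
So |(s + 3)/(s + 4) − (9/10)| = |s − 6| / (10·|s + 4|).
Restrict δ ≤ 5. Then |s − 6| < 5 gives |s + 4| = |(s − 6) + 10| ≥ 10 − 5 = 5.
Hence |(s + 3)/(s + 4) − (9/10)| < |s − 6|/(10·5) = (1/50)|s − 6|, which is < ε once |s − 6| < 50ε.
Take δ = min(5, 50ε). Then 0 < |s − 6| < δ forces both bounds, so |(s + 3)/(s + 4) − (9/10)| < ε.

δ = min(5, 50ε)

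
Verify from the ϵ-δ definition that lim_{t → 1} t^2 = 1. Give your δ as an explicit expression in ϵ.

δ = min(2, ϵ/4)

Fix ϵ > 0. We seek δ > 0 with 0 < |t − 1| < δ ⇒ |t^2 − 1| < ϵ.
Factor: t^2 − 1 = (t − 1)(t + 1), so |t^2 − 1| = |t − 1|·|t + 1|.
Restrict δ ≤ 2. Then |t − 1| < 2 gives |t| < 3, so by the triangle inequality |t + 1| ≤ 3 + 1 = 4.
Hence |t^2 − 1| ≤ 4|t − 1|, which is < ϵ once |t − 1| < ϵ/4.
Take δ = min(2, ϵ/4). If 0 < |t − 1| < δ then both bounds hold and |t^2 − 1| ≤ 4|t − 1| < 4·(ϵ/4) = ϵ.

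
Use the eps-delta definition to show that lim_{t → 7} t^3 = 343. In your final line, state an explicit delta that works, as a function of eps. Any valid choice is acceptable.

Let eps > 0. We seek delta > 0 with 0 < |t − 7| < delta ⇒ |t^3 − 343| < eps.
Factor: t^3 − 343 = (t − 7)(t^2 + 7t + 49), so |t^3 − 343| = |t − 7|·|t^2 + 7t + 49|.
Impose delta ≤ 2 so that |t| < 9; then |t^2 + 7t + 49| ≤ 193.
Hence |t^3 − 343| ≤ 193|t − 7|, which is < eps once |t − 7| < eps/193.
Take delta = min(2, eps/193). If 0 < |t − 7| < delta then both bounds hold and |t^3 − 343| ≤ 193|t − 7| < 193·(eps/193) = eps.

delta = min(2, eps/193)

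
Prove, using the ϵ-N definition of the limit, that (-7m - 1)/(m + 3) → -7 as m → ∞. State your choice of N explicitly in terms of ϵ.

N = 20/ϵ

Let ϵ > 0 be given. For m ≥ 1, |(-7m - 1)/(m + 3) + 7| = |20|/((m + 3)) = 20/((m + 3)).
Since m + 3 ≥ m for m ≥ 1, this is ≤ 20/(m) = 20/m.
So |(-7m - 1)/(m + 3) + 7| < ϵ whenever m > 20/ϵ.
Take N = 20/ϵ. If m > N then |(-7m - 1)/(m + 3) + 7| ≤ 20/m < ϵ.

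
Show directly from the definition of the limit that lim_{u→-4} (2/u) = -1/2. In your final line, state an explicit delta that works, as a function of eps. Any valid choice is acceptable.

Suppose eps > 0. We seek delta > 0 such that 0 < |u + 4| < delta implies |2/u + 1/2| < eps.
|2/u + 1/2| = 2·|-4 − u|/(4·|u|) = 2|u + 4|/(4|u|).
Restrict delta ≤ 2. Then |u + 4| < 2 gives |u| > 2, so 4|u| > 8.
Then |2/u + 1/2| < 2|u + 4|/8, which is < eps when |u + 4| < 4eps.
Take delta = min(2, 4eps). Then 0 < |u + 4| < delta gives both |u + 4| < 2 and |u + 4| < 4eps, so |2/u + 1/2| < eps.

delta = min(2, 4eps)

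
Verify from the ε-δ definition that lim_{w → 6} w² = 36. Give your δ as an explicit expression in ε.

δ = min(1, ε/13)

Suppose ε > 0. We seek δ > 0 with 0 < |w − 6| < δ ⇒ |w² − 36| < ε.
Factor: w² − 36 = (w − 6)(w + 6), so |w² − 36| = |w − 6|·|w + 6|.
Restrict δ ≤ 1. Then |w − 6| < 1 gives |w| < 7, so by the triangle inequality |w + 6| ≤ 7 + 6 = 13.
Hence |w² − 36| ≤ 13|w − 6|, which is < ε once |w − 6| < ε/13.
Take δ = min(1, ε/13). If 0 < |w − 6| < δ then both bounds hold and |w² − 36| ≤ 13|w − 6| < 13·(ε/13) = ε.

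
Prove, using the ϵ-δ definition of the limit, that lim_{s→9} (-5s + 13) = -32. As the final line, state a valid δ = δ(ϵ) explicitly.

δ = ϵ/5

Suppose ϵ > 0. We need δ > 0 so that 0 < |s − 9| < δ implies |(-5s + 13) + 32| < ϵ.
|(-5s + 13) + 32| = |-5s + 45| = 5|s − 9|.
So 5|s − 9| < ϵ exactly when |s − 9| < ϵ/5.
Take δ = ϵ/5. If 0 < |s − 9| < δ then |(-5s + 13) + 32| = 5|s − 9| < 5·(ϵ/5) = ϵ.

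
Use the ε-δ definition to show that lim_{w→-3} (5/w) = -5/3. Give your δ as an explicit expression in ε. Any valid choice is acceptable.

Let ε > 0. We seek δ > 0 such that 0 < |w + 3| < δ implies |5/w + 5/3| < ε.
|5/w + 5/3| = 5·|-3 − w|/(3·|w|) = 5|w + 3|/(3|w|).
Restrict δ ≤ 3/2. Then |w + 3| < 3/2 gives |w| > 3/2, so 3|w| > 9/2.
Then |5/w + 5/3| < 5|w + 3|/(9/2), which is < ε when |w + 3| < (9/10)ε.
Take δ = min(3/2, (9/10)ε). Then 0 < |w + 3| < δ gives both |w + 3| < 3/2 and |w + 3| < (9/10)ε, so |5/w + 5/3| < ε.

δ = min(3/2, (9/10)ε)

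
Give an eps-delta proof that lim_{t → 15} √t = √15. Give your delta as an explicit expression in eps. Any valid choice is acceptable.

delta = min(15, √15·eps)

Fix eps > 0. We want delta > 0 such that 0 < |t − 15| < delta implies |√t − √15| < eps.
Multiplying by the conjugate, |√t − √15| = |t − 15|/(√t + √15).
Restrict delta ≤ 15 so that |t − 15| < 15 forces t > 0, and then √t + √15 > √15.
Hence |√t − √15| < |t − 15|/√15, which is < eps once |t − 15| < √15·eps.
Take delta = min(15, √15·eps). If 0 < |t − 15| < delta then t > 0 and |√t − √15| < |t − 15|/√15 < eps.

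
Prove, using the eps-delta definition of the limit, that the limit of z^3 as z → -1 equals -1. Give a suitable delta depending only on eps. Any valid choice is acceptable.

Fix eps > 0. We seek delta > 0 with 0 < |z + 1| < delta ⇒ |z^3 + 1| < eps.
Factor: z^3 + 1 = (z + 1)(z^2 - z + 1), so |z^3 + 1| = |z + 1|·|z^2 - z + 1|.
Restrict delta ≤ 1. Then |z + 1| < 1 gives |z| < 2, so by the triangle inequality |z^2 - z + 1| ≤ 2^2 + 2 + 1 = 7.
Hence |z^3 + 1| ≤ 7|z + 1|, which is < eps once |z + 1| < eps/7.
Take delta = min(1, eps/7). If 0 < |z + 1| < delta then both bounds hold and |z^3 + 1| ≤ 7|z + 1| < 7·(eps/7) = eps.

delta = min(1, eps/7)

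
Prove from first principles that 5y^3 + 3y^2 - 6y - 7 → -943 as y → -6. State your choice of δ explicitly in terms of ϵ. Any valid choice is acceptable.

Let ϵ > 0. We want δ > 0 such that 0 < |y + 6| < δ implies |(5y^3 + 3y^2 - 6y - 7) + 943| < ϵ.
(5y^3 + 3y^2 - 6y - 7) + 943 = 5y^3 + 3y^2 - 6y + 936 = (y + 6)(5y^2 - 27y + 156).
So |(5y^3 + 3y^2 - 6y - 7) + 943| = |y + 6|·|5y^2 - 27y + 156|.
Require δ ≤ 1. Then |y + 6| < 1 gives |y| < 7, and by the triangle inequality |5y^2 - 27y + 156| ≤ 5·7^2 + 27·7 + 156 = 590.
Hence |(5y^3 + 3y^2 - 6y - 7) + 943| ≤ 590|y + 6| < ϵ provided |y + 6| < ϵ/590.
Take δ = min(1, ϵ/590). Then 0 < |y + 6| < δ gives both |y + 6| < 1 and |y + 6| < ϵ/590, so |(5y^3 + 3y^2 - 6y - 7) + 943| < ϵ.

δ = min(1, ϵ/590)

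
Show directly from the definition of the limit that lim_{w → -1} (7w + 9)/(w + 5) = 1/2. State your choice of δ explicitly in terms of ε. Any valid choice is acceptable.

δ = min(2, (4/13)ε)

Suppose ε > 0. We want δ > 0 with 0 < |w + 1| < δ ⇒ |(7w + 9)/(w + 5) − (1/2)| < ε.
Combining over a common denominator, (7w + 9)/(w + 5) − (1/2) = [(7w + 9)·4 − 2·(w + 5)] / [4·(w + 5)] = 26(w + 1) / (4(w + 5)).
So |(7w + 9)/(w + 5) − (1/2)| = 26|w + 1| / (4·|w + 5|).
Restrict δ ≤ 2. Then |w + 1| < 2 gives |w + 5| = |(w + 1) + 4| ≥ 4 − 2 = 2.
Hence |(7w + 9)/(w + 5) − (1/2)| < 26|w + 1|/(4·2) = (13/4)|w + 1|, which is < ε once |w + 1| < (4/13)ε.
Take δ = min(2, (4/13)ε). Then 0 < |w + 1| < δ forces both bounds, so |(7w + 9)/(w + 5) − (1/2)| < ε.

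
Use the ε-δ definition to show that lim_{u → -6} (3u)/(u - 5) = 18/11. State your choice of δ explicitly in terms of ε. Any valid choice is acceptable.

Suppose ε > 0. We want δ > 0 with 0 < |u + 6| < δ ⇒ |(3u)/(u - 5) − (18/11)| < ε.
Combining over a common denominator, (3u)/(u - 5) − (18/11) = [(3u)·(-11) − (-18)·(u - 5)] / [(-11)·(u - 5)] = -15(u + 6) / ((-11)(u - 5)).
So |(3u)/(u - 5) − (18/11)| = 15|u + 6| / (11·|u − 5|).
Restrict δ ≤ 11/2. Then |u + 6| < 11/2 gives |u − 5| = |(u + 6) + (-11)| ≥ 11 − 11/2 = 11/2.
Hence |(3u)/(u - 5) − (18/11)| < 15|u + 6|/(11·(11/2)) = (30/121)|u + 6|, which is < ε once |u + 6| < (121/30)ε.
Take δ = min(11/2, (121/30)ε). Then 0 < |u + 6| < δ forces both bounds, so |(3u)/(u - 5) − (18/11)| < ε.

δ = min(11/2, (121/30)ε)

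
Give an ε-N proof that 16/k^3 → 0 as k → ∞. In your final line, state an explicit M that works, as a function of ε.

Let ε > 0 be given. For k ≥ 1, |16/k^3 − 0| = 16/k^3.
16/k^3 < ε ⇔ k^3 > 16/ε ⇔ k > (16/ε)^{1/3}.
Take M = (16/ε)^{1/3}. Then k > M implies 16/k^3 < ε.

M = (16/ε)^{1/3}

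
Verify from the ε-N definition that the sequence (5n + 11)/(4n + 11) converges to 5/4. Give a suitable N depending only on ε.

Let ε > 0. For n ≥ 1, |(5n + 11)/(4n + 11) − (5/4)| = |-11|/(4(4n + 11)) = 11/(4(4n + 11)).
Since 4n + 11 ≥ 4n for n ≥ 1, this is ≤ 11/(4·4n) = (11/16)/n.
So |(5n + 11)/(4n + 11) − (5/4)| < ε whenever n > (11/16)/ε.
Take N = (11/16)/ε. If n > N then |(5n + 11)/(4n + 11) − (5/4)| ≤ (11/16)/n < ε.

N = (11/16)/ε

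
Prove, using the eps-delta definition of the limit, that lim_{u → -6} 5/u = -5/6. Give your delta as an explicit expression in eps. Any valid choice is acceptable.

Let eps > 0 be given. We seek delta > 0 such that 0 < |u + 6| < delta implies |5/u + 5/6| < eps.
|5/u + 5/6| = 5·|-6 − u|/(6·|u|) = 5|u + 6|/(6|u|).
Restrict delta ≤ 3. Then |u + 6| < 3 gives |u| > 3, so 6|u| > 18.
Then |5/u + 5/6| < 5|u + 6|/18, which is < eps when |u + 6| < (18/5)eps.
Take delta = min(3, (18/5)eps). Then 0 < |u + 6| < delta gives both |u + 6| < 3 and |u + 6| < (18/5)eps, so |5/u + 5/6| < eps.

delta = min(3, (18/5)eps)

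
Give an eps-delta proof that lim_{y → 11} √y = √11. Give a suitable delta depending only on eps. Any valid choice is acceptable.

Fix eps > 0. We want delta > 0 such that 0 < |y − 11| < delta implies |√y − √11| < eps.
Rationalise: √y − √11 = (y − 11)/(√y + √11), so |√y − √11| = |y − 11|/(√y + √11).
Restrict delta ≤ 11 so that |y − 11| < 11 forces y > 0, and then √y + √11 > √11.
Hence |√y − √11| < |y − 11|/√11, which is < eps once |y − 11| < √11·eps.
Take delta = min(11, √11·eps). If 0 < |y − 11| < delta then y > 0 and |√y − √11| < |y − 11|/√11 < eps.

delta = min(11, √11·eps)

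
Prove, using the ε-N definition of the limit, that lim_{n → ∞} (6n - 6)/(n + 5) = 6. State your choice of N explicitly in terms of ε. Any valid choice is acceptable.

Let ε > 0 be given. For n ≥ 1, |(6n - 6)/(n + 5) − 6| = |-36|/((n + 5)) = 36/((n + 5)).
Since n + 5 ≥ n for n ≥ 1, this is ≤ 36/(n) = 36/n.
So |(6n - 6)/(n + 5) − 6| < ε whenever n > 36/ε.
Take N = 36/ε. If n > N then |(6n - 6)/(n + 5) − 6| ≤ 36/n < ε.

N = 36/ε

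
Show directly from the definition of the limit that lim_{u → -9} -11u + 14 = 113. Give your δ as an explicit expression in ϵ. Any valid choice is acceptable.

δ = ϵ/11

Let ϵ > 0 be given. We need δ > 0 so that 0 < |u + 9| < δ implies |(-11u + 14) − 113| < ϵ.
|(-11u + 14) − 113| = |-11u - 99| = 11|u + 9|.
Thus it suffices that |u + 9| < ϵ/11.
Take δ = ϵ/11. If 0 < |u + 9| < δ then |(-11u + 14) − 113| = 11|u + 9| < 11·(ϵ/11) = ϵ.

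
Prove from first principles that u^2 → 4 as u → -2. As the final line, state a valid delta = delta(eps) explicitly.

delta = min(1, eps/5)

Let eps > 0 be given. We seek delta > 0 with 0 < |u + 2| < delta ⇒ |u^2 − 4| < eps.
Factor: u^2 − 4 = (u + 2)(u - 2), so |u^2 − 4| = |u + 2|·|u - 2|.
Restrict delta ≤ 1. Then |u + 2| < 1 gives |u| < 3, so by the triangle inequality |u - 2| ≤ 3 + 2 = 5.
Hence |u^2 − 4| ≤ 5|u + 2|, which is < eps once |u + 2| < eps/5.
Take delta = min(1, eps/5). If 0 < |u + 2| < delta then both bounds hold and |u^2 − 4| ≤ 5|u + 2| < 5·(eps/5) = eps.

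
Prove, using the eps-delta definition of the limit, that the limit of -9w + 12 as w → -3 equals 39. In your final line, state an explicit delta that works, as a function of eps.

Let eps > 0. We need delta > 0 so that 0 < |w + 3| < delta implies |(-9w + 12) − 39| < eps.
Since (-9w + 12) − 39 = -9(w + 3), we have |(-9w + 12) − 39| = 9|w + 3|.
So 9|w + 3| < eps exactly when |w + 3| < eps/9.
Take delta = eps/9. If 0 < |w + 3| < delta then |(-9w + 12) − 39| = 9|w + 3| < 9·(eps/9) = eps.

delta = eps/9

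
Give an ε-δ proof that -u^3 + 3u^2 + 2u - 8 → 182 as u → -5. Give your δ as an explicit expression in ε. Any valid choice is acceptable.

δ = min(1, ε/122)

Fix ε > 0. We want δ > 0 such that 0 < |u + 5| < δ implies |(-u^3 + 3u^2 + 2u - 8) − 182| < ε.
(-u^3 + 3u^2 + 2u - 8) − 182 = -u^3 + 3u^2 + 2u - 190 = (u + 5)(-u^2 + 8u - 38).
So |(-u^3 + 3u^2 + 2u - 8) − 182| = |u + 5|·|-u^2 + 8u - 38|.
Assume first that |u + 5| < 1, so |u| < 6. Then |-u^2 + 8u - 38| ≤ 6^2 + 8·6 + 38 = 122.
Hence |(-u^3 + 3u^2 + 2u - 8) − 182| ≤ 122|u + 5| < ε provided |u + 5| < ε/122.
Take δ = min(1, ε/122). Then 0 < |u + 5| < δ gives both |u + 5| < 1 and |u + 5| < ε/122, so |(-u^3 + 3u^2 + 2u - 8) − 182| < ε.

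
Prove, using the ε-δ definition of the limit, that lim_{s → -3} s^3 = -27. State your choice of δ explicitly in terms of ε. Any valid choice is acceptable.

δ = min(1, ε/37)

Let ε > 0 be given. We seek δ > 0 with 0 < |s + 3| < δ ⇒ |s^3 + 27| < ε.
Factor: s^3 + 27 = (s + 3)(s^2 - 3s + 9), so |s^3 + 27| = |s + 3|·|s^2 - 3s + 9|.
Restrict δ ≤ 1. Then |s + 3| < 1 gives |s| < 4, so by the triangle inequality |s^2 - 3s + 9| ≤ 4^2 + 3·4 + 9 = 37.
Hence |s^3 + 27| ≤ 37|s + 3|, which is < ε once |s + 3| < ε/37.
Take δ = min(1, ε/37). If 0 < |s + 3| < δ then both bounds hold and |s^3 + 27| ≤ 37|s + 3| < 37·(ε/37) = ε.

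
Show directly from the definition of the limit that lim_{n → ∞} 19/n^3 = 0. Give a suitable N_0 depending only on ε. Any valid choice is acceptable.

N_0 = (19/ε)^{1/3}

Let ε > 0. For n ≥ 1, |19/n^3 − 0| = 19/n^3.
19/n^3 < ε ⇔ n^3 > 19/ε ⇔ n > (19/ε)^{1/3}.
Take N_0 = (19/ε)^{1/3}. Then n > N_0 implies 19/n^3 < ε.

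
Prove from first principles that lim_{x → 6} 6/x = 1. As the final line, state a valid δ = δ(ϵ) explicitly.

Let ϵ > 0 be given. We seek δ > 0 such that 0 < |x − 6| < δ implies |6/x − 1| < ϵ.
|6/x − 1| = 6·|6 − x|/(6·|x|) = 6|x − 6|/(6|x|).
Restrict δ ≤ 3. Then |x − 6| < 3 gives |x| > 3, so 6|x| > 18.
Then |6/x − 1| < 6|x − 6|/18, which is < ϵ when |x − 6| < 3ϵ.
Take δ = min(3, 3ϵ). Then 0 < |x − 6| < δ gives both |x − 6| < 3 and |x − 6| < 3ϵ, so |6/x − 1| < ϵ.

δ = min(3, 3ϵ)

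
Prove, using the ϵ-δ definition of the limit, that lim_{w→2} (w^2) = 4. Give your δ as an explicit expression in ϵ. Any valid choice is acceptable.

Suppose ϵ > 0. We seek δ > 0 with 0 < |w − 2| < δ ⇒ |w^2 − 4| < ϵ.
Factor: w^2 − 4 = (w − 2)(w + 2), so |w^2 − 4| = |w − 2|·|w + 2|.
Restrict δ ≤ 1. Then |w − 2| < 1 gives |w| < 3, so by the triangle inequality |w + 2| ≤ 3 + 2 = 5.
Hence |w^2 − 4| ≤ 5|w − 2|, which is < ϵ once |w − 2| < ϵ/5.
Take δ = min(1, ϵ/5). If 0 < |w − 2| < δ then both bounds hold and |w^2 − 4| ≤ 5|w − 2| < 5·(ϵ/5) = ϵ.

δ = min(1, ϵ/5)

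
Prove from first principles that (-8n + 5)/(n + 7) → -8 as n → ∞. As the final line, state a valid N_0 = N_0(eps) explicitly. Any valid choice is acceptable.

N_0 = 61/eps

Let eps > 0 be given. For n ≥ 1, |(-8n + 5)/(n + 7) + 8| = |61|/((n + 7)) = 61/((n + 7)).
Since n + 7 ≥ n for n ≥ 1, this is ≤ 61/(n) = 61/n.
So |(-8n + 5)/(n + 7) + 8| < eps whenever n > 61/eps.
Take N_0 = 61/eps. If n > N_0 then |(-8n + 5)/(n + 7) + 8| ≤ 61/n < eps.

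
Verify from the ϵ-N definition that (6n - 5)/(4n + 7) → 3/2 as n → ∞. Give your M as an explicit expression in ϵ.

Let ϵ > 0. For n ≥ 1, |(6n - 5)/(4n + 7) − (3/2)| = |-62|/(4(4n + 7)) = 62/(4(4n + 7)).
Since 4n + 7 ≥ 4n for n ≥ 1, this is ≤ 62/(4·4n) = (31/8)/n.
So |(6n - 5)/(4n + 7) − (3/2)| < ϵ whenever n > (31/8)/ϵ.
Take M = (31/8)/ϵ. If n > M then |(6n - 5)/(4n + 7) − (3/2)| ≤ (31/8)/n < ϵ.

M = (31/8)/ϵ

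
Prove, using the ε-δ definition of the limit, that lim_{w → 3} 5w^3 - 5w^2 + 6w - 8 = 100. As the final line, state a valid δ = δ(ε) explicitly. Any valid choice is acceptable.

δ = min(1, ε/156)

Fix ε > 0. We want δ > 0 such that 0 < |w − 3| < δ implies |(5w^3 - 5w^2 + 6w - 8) − 100| < ε.
(5w^3 - 5w^2 + 6w - 8) − 100 = 5w^3 - 5w^2 + 6w - 108 = (w − 3)(5w^2 + 10w + 36).
So |(5w^3 - 5w^2 + 6w - 8) − 100| = |w − 3|·|5w^2 + 10w + 36|.
Assume first that |w − 3| < 1, so |w| < 4. Then |5w^2 + 10w + 36| ≤ 5·4^2 + 10·4 + 36 = 156.
Hence |(5w^3 - 5w^2 + 6w - 8) − 100| ≤ 156|w − 3| < ε provided |w − 3| < ε/156.
Take δ = min(1, ε/156). Then 0 < |w − 3| < δ gives both |w − 3| < 1 and |w − 3| < ε/156, so |(5w^3 - 5w^2 + 6w - 8) − 100| < ε.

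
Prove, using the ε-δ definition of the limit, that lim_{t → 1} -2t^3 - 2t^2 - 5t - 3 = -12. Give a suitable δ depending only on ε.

δ = min(2, ε/39)

Let ε > 0. We want δ > 0 such that 0 < |t − 1| < δ implies |(-2t^3 - 2t^2 - 5t - 3) + 12| < ε.
(-2t^3 - 2t^2 - 5t - 3) + 12 = -2t^3 - 2t^2 - 5t + 9 = (t − 1)(-2t^2 - 4t - 9).
So |(-2t^3 - 2t^2 - 5t - 3) + 12| = |t − 1|·|-2t^2 - 4t - 9|.
Require δ ≤ 2. Then |t − 1| < 2 gives |t| < 3, and by the triangle inequality |-2t^2 - 4t - 9| ≤ 2·3^2 + 4·3 + 9 = 39.
Hence |(-2t^3 - 2t^2 - 5t - 3) + 12| ≤ 39|t − 1| < ε provided |t − 1| < ε/39.
Choosing δ = min(2, ε/39) ensures both conditions, hence |(-2t^3 - 2t^2 - 5t - 3) + 12| < ε.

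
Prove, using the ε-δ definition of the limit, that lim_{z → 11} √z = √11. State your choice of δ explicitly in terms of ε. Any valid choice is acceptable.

δ = min(11, √11·ε)

Suppose ε > 0. We want δ > 0 such that 0 < |z − 11| < δ implies |√z − √11| < ε.
Multiplying by the conjugate, |√z − √11| = |z − 11|/(√z + √11).
Restrict δ ≤ 11 so that |z − 11| < 11 forces z > 0, and then √z + √11 > √11.
Hence |√z − √11| < |z − 11|/√11, which is < ε once |z − 11| < √11·ε.
Take δ = min(11, √11·ε). If 0 < |z − 11| < δ then z > 0 and |√z − √11| < |z − 11|/√11 < ε.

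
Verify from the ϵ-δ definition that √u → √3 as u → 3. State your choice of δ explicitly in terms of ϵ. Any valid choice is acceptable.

δ = min(3, √3·ϵ)

Suppose ϵ > 0. We want δ > 0 such that 0 < |u − 3| < δ implies |√u − √3| < ϵ.
Multiplying by the conjugate, |√u − √3| = |u − 3|/(√u + √3).
Restrict δ ≤ 3 so that |u − 3| < 3 forces u > 0, and then √u + √3 > √3.
Hence |√u − √3| < |u − 3|/√3, which is < ϵ once |u − 3| < √3·ϵ.
Take δ = min(3, √3·ϵ). If 0 < |u − 3| < δ then u > 0 and |√u − √3| < |u − 3|/√3 < ϵ.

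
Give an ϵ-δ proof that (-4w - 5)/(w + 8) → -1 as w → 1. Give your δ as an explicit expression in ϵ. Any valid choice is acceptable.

δ = min(9/2, (3/2)ϵ)

Fix ϵ > 0. We want δ > 0 with 0 < |w − 1| < δ ⇒ |(-4w - 5)/(w + 8) + 1| < ϵ.
Combining over a common denominator, (-4w - 5)/(w + 8) + 1 = [(-4w - 5)·9 − (-9)·(w + 8)] / [9·(w + 8)] = -27(w − 1) / (9(w + 8)).
So |(-4w - 5)/(w + 8) + 1| = 27|w − 1| / (9·|w + 8|).
Restrict δ ≤ 9/2. Then |w − 1| < 9/2 gives |w + 8| = |(w − 1) + 9| ≥ 9 − 9/2 = 9/2.
Hence |(-4w - 5)/(w + 8) + 1| < 27|w − 1|/(9·(9/2)) = (2/3)|w − 1|, which is < ϵ once |w − 1| < (3/2)ϵ.
Take δ = min(9/2, (3/2)ϵ). Then 0 < |w − 1| < δ forces both bounds, so |(-4w - 5)/(w + 8) + 1| < ϵ.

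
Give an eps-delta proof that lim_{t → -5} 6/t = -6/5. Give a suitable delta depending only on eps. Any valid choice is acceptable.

delta = min(5/2, (25/12)eps)

Let eps > 0. We seek delta > 0 such that 0 < |t + 5| < delta implies |6/t + 6/5| < eps.
|6/t + 6/5| = 6·|-5 − t|/(5·|t|) = 6|t + 5|/(5|t|).
Require delta ≤ 5/2 so that |t| > 5 − 5/2 = 5/2, hence 5|t| > 25/2.
Then |6/t + 6/5| < 6|t + 5|/(25/2), which is < eps when |t + 5| < (25/12)eps.
Take delta = min(5/2, (25/12)eps). Then 0 < |t + 5| < delta gives both |t + 5| < 5/2 and |t + 5| < (25/12)eps, so |6/t + 6/5| < eps.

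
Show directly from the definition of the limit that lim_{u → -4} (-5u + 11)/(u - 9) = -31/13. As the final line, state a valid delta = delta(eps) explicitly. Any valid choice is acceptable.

delta = min(13/2, (169/68)eps)

Let eps > 0 be given. We want delta > 0 with 0 < |u + 4| < delta ⇒ |(-5u + 11)/(u - 9) + 31/13| < eps.
Combining over a common denominator, (-5u + 11)/(u - 9) + 31/13 = [(-5u + 11)·(-13) − 31·(u - 9)] / [(-13)·(u - 9)] = 34(u + 4) / ((-13)(u - 9)).
So |(-5u + 11)/(u - 9) + 31/13| = 34|u + 4| / (13·|u − 9|).
Require delta ≤ 13/2, so |u − 9| ≥ |-13| − |u + 4| > 13 − 13/2 = 13/2.
Hence |(-5u + 11)/(u - 9) + 31/13| < 34|u + 4|/(13·(13/2)) = (68/169)|u + 4|, which is < eps once |u + 4| < (169/68)eps.
Take delta = min(13/2, (169/68)eps). Then 0 < |u + 4| < delta forces both bounds, so |(-5u + 11)/(u - 9) + 31/13| < eps.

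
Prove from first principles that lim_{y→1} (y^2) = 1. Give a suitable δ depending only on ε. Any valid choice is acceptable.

Fix ε > 0. We seek δ > 0 with 0 < |y − 1| < δ ⇒ |y^2 − 1| < ε.
Factor: y^2 − 1 = (y − 1)(y + 1), so |y^2 − 1| = |y − 1|·|y + 1|.
Restrict δ ≤ 1. Then |y − 1| < 1 gives |y| < 2, so by the triangle inequality |y + 1| ≤ 2 + 1 = 3.
Hence |y^2 − 1| ≤ 3|y − 1|, which is < ε once |y − 1| < ε/3.
Take δ = min(1, ε/3). If 0 < |y − 1| < δ then both bounds hold and |y^2 − 1| ≤ 3|y − 1| < 3·(ε/3) = ε.

δ = min(1, ε/3)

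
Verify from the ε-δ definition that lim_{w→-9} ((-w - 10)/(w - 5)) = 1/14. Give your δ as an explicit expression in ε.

Let ε > 0. We want δ > 0 with 0 < |w + 9| < δ ⇒ |(-w - 10)/(w - 5) − (1/14)| < ε.
Combining over a common denominator, (-w - 10)/(w - 5) − (1/14) = [(-w - 10)·(-14) − (-1)·(w - 5)] / [(-14)·(w - 5)] = 15(w + 9) / ((-14)(w - 5)).
So |(-w - 10)/(w - 5) − (1/14)| = 15|w + 9| / (14·|w − 5|).
Require δ ≤ 7, so |w − 5| ≥ |-14| − |w + 9| > 14 − 7 = 7.
Hence |(-w - 10)/(w - 5) − (1/14)| < 15|w + 9|/(14·7) = (15/98)|w + 9|, which is < ε once |w + 9| < (98/15)ε.
Take δ = min(7, (98/15)ε). Then 0 < |w + 9| < δ forces both bounds, so |(-w - 10)/(w - 5) − (1/14)| < ε.

δ = min(7, (98/15)ε)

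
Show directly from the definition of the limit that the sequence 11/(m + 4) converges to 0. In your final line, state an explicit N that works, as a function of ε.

Suppose ε > 0. For m ≥ 1, |11/(m + 4) − 0| = 11/(m + 4) ≤ 11/m.
We need 11/m < ε, i.e. m > 11/ε.
Take N = 11/ε. If m > N then |11/(m + 4)| ≤ 11/m < ε.

N = 11/ε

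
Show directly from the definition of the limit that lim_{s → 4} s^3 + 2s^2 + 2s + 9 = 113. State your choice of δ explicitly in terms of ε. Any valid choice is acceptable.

Let ε > 0 be given. We want δ > 0 such that 0 < |s − 4| < δ implies |(s^3 + 2s^2 + 2s + 9) − 113| < ε.
(s^3 + 2s^2 + 2s + 9) − 113 = s^3 + 2s^2 + 2s - 104 = (s − 4)(s^2 + 6s + 26).
So |(s^3 + 2s^2 + 2s + 9) − 113| = |s − 4|·|s^2 + 6s + 26|.
Require δ ≤ 2. Then |s − 4| < 2 gives |s| < 6, and by the triangle inequality |s^2 + 6s + 26| ≤ 6^2 + 6·6 + 26 = 98.
Hence |(s^3 + 2s^2 + 2s + 9) − 113| ≤ 98|s − 4| < ε provided |s − 4| < ε/98.
Take δ = min(2, ε/98). Then 0 < |s − 4| < δ gives both |s − 4| < 2 and |s − 4| < ε/98, so |(s^3 + 2s^2 + 2s + 9) − 113| < ε.

δ = min(2, ε/98)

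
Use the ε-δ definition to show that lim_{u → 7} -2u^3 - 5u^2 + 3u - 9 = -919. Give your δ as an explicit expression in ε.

δ = min(1, ε/410)

Let ε > 0 be given. We want δ > 0 such that 0 < |u − 7| < δ implies |(-2u^3 - 5u^2 + 3u - 9) + 919| < ε.
(-2u^3 - 5u^2 + 3u - 9) + 919 = -2u^3 - 5u^2 + 3u + 910 = (u − 7)(-2u^2 - 19u - 130).
So |(-2u^3 - 5u^2 + 3u - 9) + 919| = |u − 7|·|-2u^2 - 19u - 130|.
Require δ ≤ 1. Then |u − 7| < 1 gives |u| < 8, and by the triangle inequality |-2u^2 - 19u - 130| ≤ 2·8^2 + 19·8 + 130 = 410.
Hence |(-2u^3 - 5u^2 + 3u - 9) + 919| ≤ 410|u − 7| < ε provided |u − 7| < ε/410.
Take δ = min(1, ε/410). Then 0 < |u − 7| < δ gives both |u − 7| < 1 and |u − 7| < ε/410, so |(-2u^3 - 5u^2 + 3u - 9) + 919| < ε.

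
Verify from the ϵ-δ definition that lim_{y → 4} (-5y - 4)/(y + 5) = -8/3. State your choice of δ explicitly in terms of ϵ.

Let ϵ > 0 be given. We want δ > 0 with 0 < |y − 4| < δ ⇒ |(-5y - 4)/(y + 5) + 8/3| < ϵ.
Combining over a common denominator, (-5y - 4)/(y + 5) + 8/3 = [(-5y - 4)·9 − (-24)·(y + 5)] / [9·(y + 5)] = -21(y − 4) / (9(y + 5)).
So |(-5y - 4)/(y + 5) + 8/3| = 21|y − 4| / (9·|y + 5|).
Restrict δ ≤ 9/2. Then |y − 4| < 9/2 gives |y + 5| = |(y − 4) + 9| ≥ 9 − 9/2 = 9/2.
Hence |(-5y - 4)/(y + 5) + 8/3| < 21|y − 4|/(9·(9/2)) = (14/27)|y − 4|, which is < ϵ once |y − 4| < (27/14)ϵ.
Take δ = min(9/2, (27/14)ϵ). Then 0 < |y − 4| < δ forces both bounds, so |(-5y - 4)/(y + 5) + 8/3| < ϵ.

δ = min(9/2, (27/14)ϵ)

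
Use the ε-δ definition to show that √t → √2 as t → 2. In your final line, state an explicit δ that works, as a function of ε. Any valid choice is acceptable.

Let ε > 0 be given. We want δ > 0 such that 0 < |t − 2| < δ implies |√t − √2| < ε.
Multiplying by the conjugate, |√t − √2| = |t − 2|/(√t + √2).
Restrict δ ≤ 2 so that |t − 2| < 2 forces t > 0, and then √t + √2 > √2.
Hence |√t − √2| < |t − 2|/√2, which is < ε once |t − 2| < √2·ε.
Take δ = min(2, √2·ε). If 0 < |t − 2| < δ then t > 0 and |√t − √2| < |t − 2|/√2 < ε.

δ = min(2, √2·ε)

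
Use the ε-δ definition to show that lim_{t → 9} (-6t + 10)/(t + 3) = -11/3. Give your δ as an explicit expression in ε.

Suppose ε > 0. We want δ > 0 with 0 < |t − 9| < δ ⇒ |(-6t + 10)/(t + 3) + 11/3| < ε.
Combining over a common denominator, (-6t + 10)/(t + 3) + 11/3 = [(-6t + 10)·12 − (-44)·(t + 3)] / [12·(t + 3)] = -28(t − 9) / (12(t + 3)).
So |(-6t + 10)/(t + 3) + 11/3| = 28|t − 9| / (12·|t + 3|).
Require δ ≤ 6, so |t + 3| ≥ |12| − |t − 9| > 12 − 6 = 6.
Hence |(-6t + 10)/(t + 3) + 11/3| < 28|t − 9|/(12·6) = (7/18)|t − 9|, which is < ε once |t − 9| < (18/7)ε.
Take δ = min(6, (18/7)ε). Then 0 < |t − 9| < δ forces both bounds, so |(-6t + 10)/(t + 3) + 11/3| < ε.

δ = min(6, (18/7)ε)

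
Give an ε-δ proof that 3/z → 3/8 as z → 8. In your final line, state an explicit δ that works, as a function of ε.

Fix ε > 0. We seek δ > 0 such that 0 < |z − 8| < δ implies |3/z − (3/8)| < ε.
|3/z − (3/8)| = 3·|8 − z|/(8·|z|) = 3|z − 8|/(8|z|).
Require δ ≤ 4 so that |z| > 8 − 4 = 4, hence 8|z| > 32.
Then |3/z − (3/8)| < 3|z − 8|/32, which is < ε when |z − 8| < (32/3)ε.
Take δ = min(4, (32/3)ε). Then 0 < |z − 8| < δ gives both |z − 8| < 4 and |z − 8| < (32/3)ε, so |3/z − (3/8)| < ε.

δ = min(4, (32/3)ε)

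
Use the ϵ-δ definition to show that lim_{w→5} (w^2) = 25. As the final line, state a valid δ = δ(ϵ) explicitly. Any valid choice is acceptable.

δ = min(2, ϵ/12)

Fix ϵ > 0. We seek δ > 0 with 0 < |w − 5| < δ ⇒ |w^2 − 25| < ϵ.
Factor: w^2 − 25 = (w − 5)(w + 5), so |w^2 − 25| = |w − 5|·|w + 5|.
Restrict δ ≤ 2. Then |w − 5| < 2 gives |w| < 7, so by the triangle inequality |w + 5| ≤ 7 + 5 = 12.
Hence |w^2 − 25| ≤ 12|w − 5|, which is < ϵ once |w − 5| < ϵ/12.
Take δ = min(2, ϵ/12). If 0 < |w − 5| < δ then both bounds hold and |w^2 − 25| ≤ 12|w − 5| < 12·(ϵ/12) = ϵ.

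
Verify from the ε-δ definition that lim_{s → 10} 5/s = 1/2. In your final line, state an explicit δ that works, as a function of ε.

Let ε > 0. We seek δ > 0 such that 0 < |s − 10| < δ implies |5/s − (1/2)| < ε.
|5/s − (1/2)| = 5·|10 − s|/(10·|s|) = 5|s − 10|/(10|s|).
Restrict δ ≤ 5. Then |s − 10| < 5 gives |s| > 5, so 10|s| > 50.
Then |5/s − (1/2)| < 5|s − 10|/50, which is < ε when |s − 10| < 10ε.
Take δ = min(5, 10ε). Then 0 < |s − 10| < δ gives both |s − 10| < 5 and |s − 10| < 10ε, so |5/s − (1/2)| < ε.

δ = min(5, 10ε)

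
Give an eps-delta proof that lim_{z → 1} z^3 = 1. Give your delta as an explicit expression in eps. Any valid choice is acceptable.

delta = min(1, eps/7)

Let eps > 0 be given. We seek delta > 0 with 0 < |z − 1| < delta ⇒ |z^3 − 1| < eps.
Factor: z^3 − 1 = (z − 1)(z^2 + z + 1), so |z^3 − 1| = |z − 1|·|z^2 + z + 1|.
Restrict delta ≤ 1. Then |z − 1| < 1 gives |z| < 2, so by the triangle inequality |z^2 + z + 1| ≤ 2^2 + 2 + 1 = 7.
Hence |z^3 − 1| ≤ 7|z − 1|, which is < eps once |z − 1| < eps/7.
Take delta = min(1, eps/7). If 0 < |z − 1| < delta then both bounds hold and |z^3 − 1| ≤ 7|z − 1| < 7·(eps/7) = eps.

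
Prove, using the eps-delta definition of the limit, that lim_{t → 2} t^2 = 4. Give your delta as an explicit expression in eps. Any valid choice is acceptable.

delta = min(1, eps/5)

Let eps > 0. We seek delta > 0 with 0 < |t − 2| < delta ⇒ |t^2 − 4| < eps.
Factor: t^2 − 4 = (t − 2)(t + 2), so |t^2 − 4| = |t − 2|·|t + 2|.
Impose delta ≤ 1 so that |t| < 3; then |t + 2| ≤ 5.
Hence |t^2 − 4| ≤ 5|t − 2|, which is < eps once |t − 2| < eps/5.
Take delta = min(1, eps/5). If 0 < |t − 2| < delta then both bounds hold and |t^2 − 4| ≤ 5|t − 2| < 5·(eps/5) = eps.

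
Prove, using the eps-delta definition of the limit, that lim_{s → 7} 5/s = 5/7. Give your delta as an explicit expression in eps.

delta = min(7/2, (49/10)eps)

Let eps > 0. We seek delta > 0 such that 0 < |s − 7| < delta implies |5/s − (5/7)| < eps.
|5/s − (5/7)| = 5·|7 − s|/(7·|s|) = 5|s − 7|/(7|s|).
Require delta ≤ 7/2 so that |s| > 7 − 7/2 = 7/2, hence 7|s| > 49/2.
Then |5/s − (5/7)| < 5|s − 7|/(49/2), which is < eps when |s − 7| < (49/10)eps.
Take delta = min(7/2, (49/10)eps). Then 0 < |s − 7| < delta gives both |s − 7| < 7/2 and |s − 7| < (49/10)eps, so |5/s − (5/7)| < eps.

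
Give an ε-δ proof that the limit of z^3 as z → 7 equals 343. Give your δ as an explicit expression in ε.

δ = min(2, ε/193)

Let ε > 0 be given. We seek δ > 0 with 0 < |z − 7| < δ ⇒ |z^3 − 343| < ε.
Factor: z^3 − 343 = (z − 7)(z^2 + 7z + 49), so |z^3 − 343| = |z − 7|·|z^2 + 7z + 49|.
Restrict δ ≤ 2. Then |z − 7| < 2 gives |z| < 9, so by the triangle inequality |z^2 + 7z + 49| ≤ 9^2 + 7·9 + 49 = 193.
Hence |z^3 − 343| ≤ 193|z − 7|, which is < ε once |z − 7| < ε/193.
Take δ = min(2, ε/193). If 0 < |z − 7| < δ then both bounds hold and |z^3 − 343| ≤ 193|z − 7| < 193·(ε/193) = ε.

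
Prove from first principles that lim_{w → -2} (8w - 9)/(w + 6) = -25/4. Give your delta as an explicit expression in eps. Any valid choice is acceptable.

delta = min(2, (8/57)eps)

Let eps > 0 be given. We want delta > 0 with 0 < |w + 2| < delta ⇒ |(8w - 9)/(w + 6) + 25/4| < eps.
Combining over a common denominator, (8w - 9)/(w + 6) + 25/4 = [(8w - 9)·4 − (-25)·(w + 6)] / [4·(w + 6)] = 57(w + 2) / (4(w + 6)).
So |(8w - 9)/(w + 6) + 25/4| = 57|w + 2| / (4·|w + 6|).
Restrict delta ≤ 2. Then |w + 2| < 2 gives |w + 6| = |(w + 2) + 4| ≥ 4 − 2 = 2.
Hence |(8w - 9)/(w + 6) + 25/4| < 57|w + 2|/(4·2) = (57/8)|w + 2|, which is < eps once |w + 2| < (8/57)eps.
Take delta = min(2, (8/57)eps). Then 0 < |w + 2| < delta forces both bounds, so |(8w - 9)/(w + 6) + 25/4| < eps.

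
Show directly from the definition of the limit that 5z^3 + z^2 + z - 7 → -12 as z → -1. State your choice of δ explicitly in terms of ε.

Fix ε > 0. We want δ > 0 such that 0 < |z + 1| < δ implies |(5z^3 + z^2 + z - 7) + 12| < ε.
(5z^3 + z^2 + z - 7) + 12 = 5z^3 + z^2 + z + 5 = (z + 1)(5z^2 - 4z + 5).
So |(5z^3 + z^2 + z - 7) + 12| = |z + 1|·|5z^2 - 4z + 5|.
Require δ ≤ 2. Then |z + 1| < 2 gives |z| < 3, and by the triangle inequality |5z^2 - 4z + 5| ≤ 5·3^2 + 4·3 + 5 = 62.
Hence |(5z^3 + z^2 + z - 7) + 12| ≤ 62|z + 1| < ε provided |z + 1| < ε/62.
Choosing δ = min(2, ε/62) ensures both conditions, hence |(5z^3 + z^2 + z - 7) + 12| < ε.

δ = min(2, ε/62)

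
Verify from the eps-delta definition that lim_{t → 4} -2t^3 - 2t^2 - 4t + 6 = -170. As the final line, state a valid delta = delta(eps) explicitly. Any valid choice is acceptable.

delta = min(1, eps/144)

Let eps > 0 be given. We want delta > 0 such that 0 < |t − 4| < delta implies |(-2t^3 - 2t^2 - 4t + 6) + 170| < eps.
(-2t^3 - 2t^2 - 4t + 6) + 170 = -2t^3 - 2t^2 - 4t + 176 = (t − 4)(-2t^2 - 10t - 44).
So |(-2t^3 - 2t^2 - 4t + 6) + 170| = |t − 4|·|-2t^2 - 10t - 44|.
Assume first that |t − 4| < 1, so |t| < 5. Then |-2t^2 - 10t - 44| ≤ 2·5^2 + 10·5 + 44 = 144.
Hence |(-2t^3 - 2t^2 - 4t + 6) + 170| ≤ 144|t − 4| < eps provided |t − 4| < eps/144.
Choosing delta = min(1, eps/144) ensures both conditions, hence |(-2t^3 - 2t^2 - 4t + 6) + 170| < eps.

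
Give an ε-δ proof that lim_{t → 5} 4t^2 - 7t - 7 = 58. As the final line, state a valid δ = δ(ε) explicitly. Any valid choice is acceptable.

Fix ε > 0. We want δ > 0 such that 0 < |t − 5| < δ implies |(4t^2 - 7t - 7) − 58| < ε.
(4t^2 - 7t - 7) − 58 = 4t^2 - 7t - 65 = (t − 5)(4t + 13).
So |(4t^2 - 7t - 7) − 58| = |t − 5|·|4t + 13|.
Require δ ≤ 1. Then |t − 5| < 1 gives |t| < 6, and by the triangle inequality |4t + 13| ≤ 4·6 + 13 = 37.
Hence |(4t^2 - 7t - 7) − 58| ≤ 37|t − 5| < ε provided |t − 5| < ε/37.
Take δ = min(1, ε/37). Then 0 < |t − 5| < δ gives both |t − 5| < 1 and |t − 5| < ε/37, so |(4t^2 - 7t - 7) − 58| < ε.

δ = min(1, ε/37)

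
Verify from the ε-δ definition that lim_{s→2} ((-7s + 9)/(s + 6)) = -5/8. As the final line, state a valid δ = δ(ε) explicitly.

Let ε > 0 be given. We want δ > 0 with 0 < |s − 2| < δ ⇒ |(-7s + 9)/(s + 6) + 5/8| < ε.
Combining over a common denominator, (-7s + 9)/(s + 6) + 5/8 = [(-7s + 9)·8 − (-5)·(s + 6)] / [8·(s + 6)] = -51(s − 2) / (8(s + 6)).
So |(-7s + 9)/(s + 6) + 5/8| = 51|s − 2| / (8·|s + 6|).
Restrict δ ≤ 4. Then |s − 2| < 4 gives |s + 6| = |(s − 2) + 8| ≥ 8 − 4 = 4.
Hence |(-7s + 9)/(s + 6) + 5/8| < 51|s − 2|/(8·4) = (51/32)|s − 2|, which is < ε once |s − 2| < (32/51)ε.
Take δ = min(4, (32/51)ε). Then 0 < |s − 2| < δ forces both bounds, so |(-7s + 9)/(s + 6) + 5/8| < ε.

δ = min(4, (32/51)ε)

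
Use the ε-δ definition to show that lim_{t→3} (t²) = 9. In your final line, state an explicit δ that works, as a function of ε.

Fix ε > 0. We seek δ > 0 with 0 < |t − 3| < δ ⇒ |t² − 9| < ε.
Factor: t² − 9 = (t − 3)(t + 3), so |t² − 9| = |t − 3|·|t + 3|.
Restrict δ ≤ 1. Then |t − 3| < 1 gives |t| < 4, so by the triangle inequality |t + 3| ≤ 4 + 3 = 7.
Hence |t² − 9| ≤ 7|t − 3|, which is < ε once |t − 3| < ε/7.
Take δ = min(1, ε/7). If 0 < |t − 3| < δ then both bounds hold and |t² − 9| ≤ 7|t − 3| < 7·(ε/7) = ε.

δ = min(1, ε/7)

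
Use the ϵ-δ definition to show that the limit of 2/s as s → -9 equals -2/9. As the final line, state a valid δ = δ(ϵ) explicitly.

δ = min(9/2, (81/4)ϵ)

Let ϵ > 0. We seek δ > 0 such that 0 < |s + 9| < δ implies |2/s + 2/9| < ϵ.
|2/s + 2/9| = 2·|-9 − s|/(9·|s|) = 2|s + 9|/(9|s|).
Restrict δ ≤ 9/2. Then |s + 9| < 9/2 gives |s| > 9/2, so 9|s| > 81/2.
Then |2/s + 2/9| < 2|s + 9|/(81/2), which is < ϵ when |s + 9| < (81/4)ϵ.
Take δ = min(9/2, (81/4)ϵ). Then 0 < |s + 9| < δ gives both |s + 9| < 9/2 and |s + 9| < (81/4)ϵ, so |2/s + 2/9| < ϵ.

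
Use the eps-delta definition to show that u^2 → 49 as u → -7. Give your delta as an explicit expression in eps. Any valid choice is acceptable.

Let eps > 0 be given. We seek delta > 0 with 0 < |u + 7| < delta ⇒ |u^2 − 49| < eps.
Factor: u^2 − 49 = (u + 7)(u - 7), so |u^2 − 49| = |u + 7|·|u - 7|.
Restrict delta ≤ 1. Then |u + 7| < 1 gives |u| < 8, so by the triangle inequality |u - 7| ≤ 8 + 7 = 15.
Hence |u^2 − 49| ≤ 15|u + 7|, which is < eps once |u + 7| < eps/15.
Take delta = min(1, eps/15). If 0 < |u + 7| < delta then both bounds hold and |u^2 − 49| ≤ 15|u + 7| < 15·(eps/15) = eps.

delta = min(1, eps/15)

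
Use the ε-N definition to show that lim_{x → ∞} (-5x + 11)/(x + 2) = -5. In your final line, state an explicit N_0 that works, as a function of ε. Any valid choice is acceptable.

N_0 = 21/ε

Let ε > 0 be given. We seek N_0 > 0 such that x > N_0 implies |(-5x + 11)/(x + 2) + 5| < ε.
(-5x + 11)/(x + 2) + 5 = ((-5x + 11) − (-5)(x + 2)) / ((x + 2)) = 21/((x + 2)).
For x > 0 we have x + 2 > x, so |(-5x + 11)/(x + 2) + 5| = 21/((x + 2)) < 21/(x) = 21/x.
Thus |(-5x + 11)/(x + 2) + 5| < ε whenever x > 21/ε.
Take N_0 = 21/ε. If x > N_0 then |(-5x + 11)/(x + 2) + 5| < 21/x < ε.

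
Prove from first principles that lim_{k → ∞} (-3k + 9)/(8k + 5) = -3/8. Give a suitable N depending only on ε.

N = (87/64)/ε

Suppose ε > 0. For k ≥ 1, |(-3k + 9)/(8k + 5) + 3/8| = |87|/(8(8k + 5)) = 87/(8(8k + 5)).
Since 8k + 5 ≥ 8k for k ≥ 1, this is ≤ 87/(8·8k) = (87/64)/k.
So |(-3k + 9)/(8k + 5) + 3/8| < ε whenever k > (87/64)/ε.
Take N = (87/64)/ε. If k > N then |(-3k + 9)/(8k + 5) + 3/8| ≤ (87/64)/k < ε.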